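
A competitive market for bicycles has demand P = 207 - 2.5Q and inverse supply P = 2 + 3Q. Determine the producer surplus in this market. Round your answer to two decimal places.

Equilibrium: 207 - 2.5Q = 2 + 3Q, so Q* = 37.2727 and P* = 113.8182.
PS is the area between P* and the supply curve from 0 to Q*: (1/2)(37.2727)(111.8182) = 2083.8843.

2083.88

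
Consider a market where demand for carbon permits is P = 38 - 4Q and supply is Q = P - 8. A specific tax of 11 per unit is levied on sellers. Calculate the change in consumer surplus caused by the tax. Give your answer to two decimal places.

-43.12

Rewriting supply in inverse form: P = 8 + Q.
Pre-tax equilibrium: 38 - 4Q = 8 + Q gives Q* = 6, P* = 14.
A tax on sellers shifts supply up by 11: 38 - 4Q = 8 + Q + 11, so Q_t = 3.8. Buyers pay P_b = 22.8; sellers receive P_s = P_b - 11 = 11.8.
CS falls from (1/2)(6)(24) = 72 to (1/2)(3.8)(15.2) = 28.88, a change of -43.12.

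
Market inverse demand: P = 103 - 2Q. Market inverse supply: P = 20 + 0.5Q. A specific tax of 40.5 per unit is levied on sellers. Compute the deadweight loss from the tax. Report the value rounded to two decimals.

328.05

Without the tax, 103 - 2Q = 20 + 0.5Q so Q* = 33.2 and P* = 36.6.
With the tax, sellers need 40.5 more per unit: 103 - 2Q = 20 + 0.5Q + 40.5, so Q_t = 17. Buyers pay P_b = 69; sellers receive P_s = P_b - 40.5 = 28.5.
Deadweight loss is the triangle between the curves from Q_t to Q*: (1/2)(33.2 - 17)(40.5) = 328.05.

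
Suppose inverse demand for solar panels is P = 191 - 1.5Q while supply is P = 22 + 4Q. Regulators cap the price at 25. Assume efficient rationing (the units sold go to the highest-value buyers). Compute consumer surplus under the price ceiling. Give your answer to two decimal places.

Without the control, 191 - 1.5Q = 22 + 4Q so Q* = 30.7273 and P* = 144.9091.
At the ceiling price 25, quantity supplied is (25 - 22)/4 = 0.75; supply is the short side, so Q = 0.75 trades at P = 25.
The demand price at Q = 0.75 is 189.875. CS is the trapezoid between demand and 25 over [0, 0.75]: (1/2)[(191 - 25) + (189.875 - 25)](0.75) = 124.0781.

124.08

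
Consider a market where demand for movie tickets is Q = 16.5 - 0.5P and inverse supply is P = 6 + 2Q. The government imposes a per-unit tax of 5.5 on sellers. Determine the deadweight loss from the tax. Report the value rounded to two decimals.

3.78

Rewriting demand in inverse form: P = 33 - 2Q.
Without the tax, 33 - 2Q = 6 + 2Q so Q* = 6.75 and P* = 19.5.
A tax on sellers shifts supply up by 5.5: 33 - 2Q = 6 + 2Q + 5.5, so Q_t = 5.375. Buyers pay P_b = 22.25; sellers receive P_s = P_b - 5.5 = 16.75.
Deadweight loss is the triangle between the curves from Q_t to Q*: (1/2)(6.75 - 5.375)(5.5) = 3.7812.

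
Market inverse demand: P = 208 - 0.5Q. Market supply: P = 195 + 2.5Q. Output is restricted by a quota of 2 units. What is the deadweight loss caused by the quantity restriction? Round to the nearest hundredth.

Without the quota, 208 - 0.5Q = 195 + 2.5Q gives Q* = 4.3333.
At Q = 2 the demand price is 208 - 0.5(2) = 207 and the supply price is 195 + 2.5(2) = 200.
DWL = (1/2)(gap between curves at 2) x (Q* - 2) = (1/2)(7)(2.3333) = 8.1667.

8.17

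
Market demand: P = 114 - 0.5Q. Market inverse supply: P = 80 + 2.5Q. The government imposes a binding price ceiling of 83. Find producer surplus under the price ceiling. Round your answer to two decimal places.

Free-market equilibrium: 114 - 0.5Q = 80 + 2.5Q gives Q* = 11.3333, P* = 108.3333.
At the ceiling price 83, quantity supplied is (83 - 80)/2.5 = 1.2; supply is the short side, so Q = 1.2 trades at P = 83.
PS is the triangle above supply below 83: (1/2)(1.2)(83 - 80) = 1.8.

1.80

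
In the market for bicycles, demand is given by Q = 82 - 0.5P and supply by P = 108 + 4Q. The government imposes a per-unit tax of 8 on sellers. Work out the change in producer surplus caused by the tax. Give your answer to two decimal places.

Rewriting demand in inverse form: P = 164 - 2Q.
Without the tax, 164 - 2Q = 108 + 4Q so Q* = 9.3333 and P* = 145.3333.
A tax on sellers shifts supply up by 8: 164 - 2Q = 108 + 4Q + 8, so Q_t = 8. Buyers pay P_b = 148; sellers receive P_s = P_b - 8 = 140.
PS falls from (1/2)(9.3333)(37.3333) = 174.2222 to (1/2)(8)(32) = 128, a change of -46.2222.

-46.22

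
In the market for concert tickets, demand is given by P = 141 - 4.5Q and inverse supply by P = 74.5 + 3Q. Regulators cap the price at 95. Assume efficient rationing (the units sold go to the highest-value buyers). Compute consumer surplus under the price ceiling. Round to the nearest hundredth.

209.27

Free-market equilibrium: 141 - 4.5Q = 74.5 + 3Q gives Q* = 8.8667, P* = 101.1.
At P = 95, sellers supply (95 - 74.5)/3 = 6.8333 while buyers want more, so the quantity traded is 6.8333 at price 95.
The demand price at Q = 6.8333 is 110.25. CS is the trapezoid between demand and 95 over [0, 6.8333]: (1/2)[(141 - 95) + (110.25 - 95)](6.8333) = 209.2708.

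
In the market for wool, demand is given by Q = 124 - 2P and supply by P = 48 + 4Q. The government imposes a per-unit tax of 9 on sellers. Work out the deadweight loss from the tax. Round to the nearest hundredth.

Rewriting demand in inverse form: P = 62 - 0.5Q.
Pre-tax equilibrium: 62 - 0.5Q = 48 + 4Q gives Q* = 3.1111, P* = 60.4444.
With the tax, sellers need 9 more per unit: 62 - 0.5Q = 48 + 4Q + 9, so Q_t = 1.1111. Buyers pay P_b = 61.4444; sellers receive P_s = P_b - 9 = 52.4444.
The welfare triangle lost has base Q* - Q_t = 2 and height t = 9, so DWL = (1/2)(2)(9) = 9.

9.00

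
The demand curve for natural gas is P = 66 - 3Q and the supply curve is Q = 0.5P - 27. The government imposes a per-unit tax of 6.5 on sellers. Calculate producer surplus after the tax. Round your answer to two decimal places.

Rewriting supply in inverse form: P = 54 + 2Q.
Without the tax, 66 - 3Q = 54 + 2Q so Q* = 2.4 and P* = 58.8.
With the tax, sellers need 6.5 more per unit: 66 - 3Q = 54 + 2Q + 6.5, so Q_t = 1.1. Buyers pay P_b = 62.7; sellers receive P_s = P_b - 6.5 = 56.2.
PS = (1/2)(Q_t)(P_s - 54) = (1/2)(1.1)(2.2) = 1.21.

1.21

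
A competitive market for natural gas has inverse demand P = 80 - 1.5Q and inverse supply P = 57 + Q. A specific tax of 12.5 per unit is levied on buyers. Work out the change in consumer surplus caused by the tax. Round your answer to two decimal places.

-50.25

Without the tax, 80 - 1.5Q = 57 + Q so Q* = 9.2 and P* = 66.2.
A tax on buyers shifts demand down by 12.5: (80 - 12.5) - 1.5Q = 57 + Q, so Q_t = 4.2. Buyers pay P_b = 73.7; sellers receive P_s = P_b - 12.5 = 61.2.
Consumers lose the trapezoid between P* and P_b out to Q_t plus the triangle from Q_t to Q*: change in CS = 13.23 - 63.48 = -50.25.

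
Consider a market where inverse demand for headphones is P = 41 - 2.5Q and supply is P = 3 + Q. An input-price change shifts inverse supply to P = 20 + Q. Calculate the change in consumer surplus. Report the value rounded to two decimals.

Initial equilibrium: Q_0 = 10.8571, P_0 = 13.8571; CS_0 = (1/2)(10.8571)(27.1429) = 147.3469, PS_0 = (1/2)(10.8571)(10.8571) = 58.9388.
New equilibrium: 41 - 2.5Q = 20 + Q gives Q_1 = 6, P_1 = 26; CS_1 = 45, PS_1 = 18.
Change in consumer surplus = 45 - 147.3469 = -102.3469.

-102.35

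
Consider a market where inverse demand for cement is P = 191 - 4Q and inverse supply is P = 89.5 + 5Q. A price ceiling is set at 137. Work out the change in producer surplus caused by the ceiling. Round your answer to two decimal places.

-92.35

Without the control, 191 - 4Q = 89.5 + 5Q so Q* = 11.2778 and P* = 145.8889.
At P = 137, sellers supply (137 - 89.5)/5 = 9.5 while buyers want more, so the quantity traded is 9.5 at price 137.
PS goes from (1/2)(11.2778)(56.3889) = 317.9707 to 225.625 (computed as (137 - 89.5)(9.5) - (1/2)(5)(9.5)^2), a change of -92.3457.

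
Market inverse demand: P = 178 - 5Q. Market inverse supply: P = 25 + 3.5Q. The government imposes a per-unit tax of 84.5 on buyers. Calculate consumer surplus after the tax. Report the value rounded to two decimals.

Pre-tax equilibrium: 178 - 5Q = 25 + 3.5Q gives Q* = 18, P* = 88.
With the tax, buyers' net willingness to pay falls by 84.5: (178 - 84.5) - 5Q = 25 + 3.5Q, so Q_t = 8.0588. Buyers pay P_b = 137.7059; sellers receive P_s = P_b - 84.5 = 53.2059.
CS = (1/2)(Q_t)(178 - P_b) = (1/2)(8.0588)(40.2941) = 162.3616.

162.36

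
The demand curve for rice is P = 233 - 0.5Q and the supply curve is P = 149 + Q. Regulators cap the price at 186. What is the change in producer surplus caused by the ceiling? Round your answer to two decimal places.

-883.50

Free-market equilibrium: 233 - 0.5Q = 149 + Q gives Q* = 56, P* = 205.
At P = 186, sellers supply (186 - 149)/1 = 37 while buyers want more, so the quantity traded is 37 at price 186.
PS goes from (1/2)(56)(56) = 1568 to 684.5 (computed as (186 - 149)(37) - (1/2)(1)(37)^2), a change of -883.5.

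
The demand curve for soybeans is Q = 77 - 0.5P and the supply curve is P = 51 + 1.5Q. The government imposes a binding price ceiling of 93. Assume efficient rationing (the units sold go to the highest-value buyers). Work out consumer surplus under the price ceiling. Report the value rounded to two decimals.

Rewriting demand in inverse form: P = 154 - 2Q.
Free-market equilibrium: 154 - 2Q = 51 + 1.5Q gives Q* = 29.4286, P* = 95.1429.
At P = 93, sellers supply (93 - 51)/1.5 = 28 while buyers want more, so the quantity traded is 28 at price 93.
The demand price at Q = 28 is 98. CS is the trapezoid between demand and 93 over [0, 28]: (1/2)[(154 - 93) + (98 - 93)](28) = 924.

924.00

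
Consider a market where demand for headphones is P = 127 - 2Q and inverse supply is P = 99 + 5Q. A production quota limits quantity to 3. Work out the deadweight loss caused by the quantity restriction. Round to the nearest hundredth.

Without the quota, 127 - 2Q = 99 + 5Q gives Q* = 4.
At Q = 3 the demand price is 127 - 2(3) = 121 and the supply price is 99 + 5(3) = 114.
Deadweight loss is the triangle between the curves from 3 to 4: (1/2)(121 - 114)(4 - 3) = 3.5.

3.50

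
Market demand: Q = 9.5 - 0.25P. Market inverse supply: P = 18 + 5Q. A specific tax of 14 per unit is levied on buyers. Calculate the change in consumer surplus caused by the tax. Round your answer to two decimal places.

-8.99

Rewriting demand in inverse form: P = 38 - 4Q.
Without the tax, 38 - 4Q = 18 + 5Q so Q* = 2.2222 and P* = 29.1111.
With the tax, buyers' net willingness to pay falls by 14: (38 - 14) - 4Q = 18 + 5Q, so Q_t = 0.6667. Buyers pay P_b = 35.3333; sellers receive P_s = P_b - 14 = 21.3333.
CS falls from (1/2)(2.2222)(8.8889) = 9.8765 to (1/2)(0.6667)(2.6667) = 0.8889, a change of -8.9877.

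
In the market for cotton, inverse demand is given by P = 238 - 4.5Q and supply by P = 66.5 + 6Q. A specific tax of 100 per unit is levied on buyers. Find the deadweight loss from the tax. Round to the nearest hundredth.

Pre-tax equilibrium: 238 - 4.5Q = 66.5 + 6Q gives Q* = 16.3333, P* = 164.5.
A tax on buyers shifts demand down by 100: (238 - 100) - 4.5Q = 66.5 + 6Q, so Q_t = 6.8095. Buyers pay P_b = 207.3571; sellers receive P_s = P_b - 100 = 107.3571.
Deadweight loss is the triangle between the curves from Q_t to Q*: (1/2)(16.3333 - 6.8095)(100) = 476.1905.

476.19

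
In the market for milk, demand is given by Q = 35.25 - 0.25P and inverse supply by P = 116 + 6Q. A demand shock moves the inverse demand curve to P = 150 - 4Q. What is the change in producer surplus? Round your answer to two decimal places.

Rewriting demand in inverse form: P = 141 - 4Q.
Initial equilibrium: Q_0 = 2.5, P_0 = 131; CS_0 = (1/2)(2.5)(10) = 12.5, PS_0 = (1/2)(2.5)(15) = 18.75.
New equilibrium: 150 - 4Q = 116 + 6Q gives Q_1 = 3.4, P_1 = 136.4; CS_1 = 23.12, PS_1 = 34.68.
Change in producer surplus = 34.68 - 18.75 = 15.93.

15.93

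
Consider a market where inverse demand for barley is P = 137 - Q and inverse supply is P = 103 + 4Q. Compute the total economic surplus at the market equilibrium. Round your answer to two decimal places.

115.60

Setting demand equal to supply, 34 = 5Q, so Q* = 6.8 and P* = 130.2.
CS = (1/2)(6.8)(6.8) = 23.12 and PS = (1/2)(6.8)(27.2) = 92.48, so total surplus = 115.6.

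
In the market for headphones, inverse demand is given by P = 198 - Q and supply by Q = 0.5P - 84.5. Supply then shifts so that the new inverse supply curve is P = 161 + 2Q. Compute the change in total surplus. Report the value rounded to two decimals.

Rewriting supply in inverse form: P = 169 + 2Q.
Initial equilibrium: Q_0 = 9.6667, P_0 = 188.3333; CS_0 = (1/2)(9.6667)(9.6667) = 46.7222, PS_0 = (1/2)(9.6667)(19.3333) = 93.4444.
New equilibrium: 198 - Q = 161 + 2Q gives Q_1 = 12.3333, P_1 = 185.6667; CS_1 = 76.0556, PS_1 = 152.1111.
Change in total surplus = (76.0556 + 152.1111) - (46.7222 + 93.4444) = 88.

88.00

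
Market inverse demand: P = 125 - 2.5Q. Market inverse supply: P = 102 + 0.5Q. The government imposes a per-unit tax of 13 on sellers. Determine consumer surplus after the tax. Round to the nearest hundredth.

Without the tax, 125 - 2.5Q = 102 + 0.5Q so Q* = 7.6667 and P* = 105.8333.
A tax on sellers shifts supply up by 13: 125 - 2.5Q = 102 + 0.5Q + 13, so Q_t = 3.3333. Buyers pay P_b = 116.6667; sellers receive P_s = P_b - 13 = 103.6667.
Consumer surplus is the triangle under demand above P_b: (1/2)(3.3333)(125 - 116.6667) = 13.8889.

13.89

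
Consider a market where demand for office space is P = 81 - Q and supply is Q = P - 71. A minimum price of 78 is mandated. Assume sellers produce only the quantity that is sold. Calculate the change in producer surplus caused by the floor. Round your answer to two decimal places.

Rewriting supply in inverse form: P = 71 + Q.
Without the control, 81 - Q = 71 + Q so Q* = 5 and P* = 76.
At P = 78, buyers demand (81 - 78)/1 = 3 while sellers would supply more, so the quantity traded is 3 at price 78.
PS goes from (1/2)(5)(5) = 12.5 to 16.5 (computed as (78 - 71)(3) - (1/2)(1)(3)^2), a change of 4.

4.00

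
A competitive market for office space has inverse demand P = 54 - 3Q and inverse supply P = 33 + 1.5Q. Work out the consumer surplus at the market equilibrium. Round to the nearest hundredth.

32.67

Equilibrium: 54 - 3Q = 33 + 1.5Q, so Q* = 4.6667 and P* = 40.
Consumer surplus is the triangle under demand above P*: (1/2)(4.6667)(54 - 40) = (1/2)(4.6667)(14) = 32.6667.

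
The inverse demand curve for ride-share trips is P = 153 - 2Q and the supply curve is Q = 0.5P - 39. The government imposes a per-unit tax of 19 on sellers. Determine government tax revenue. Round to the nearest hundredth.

266.00

Rewriting supply in inverse form: P = 78 + 2Q.
Pre-tax equilibrium: 153 - 2Q = 78 + 2Q gives Q* = 18.75, P* = 115.5.
With the tax, sellers need 19 more per unit: 153 - 2Q = 78 + 2Q + 19, so Q_t = 14. Buyers pay P_b = 125; sellers receive P_s = P_b - 19 = 106.
Revenue is the tax times quantity traded: 19 x 14 = 266.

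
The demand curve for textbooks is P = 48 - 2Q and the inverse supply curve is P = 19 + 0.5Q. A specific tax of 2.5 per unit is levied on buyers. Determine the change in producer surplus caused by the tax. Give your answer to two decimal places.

-5.55

Pre-tax equilibrium: 48 - 2Q = 19 + 0.5Q gives Q* = 11.6, P* = 24.8.
With the tax, buyers' net willingness to pay falls by 2.5: (48 - 2.5) - 2Q = 19 + 0.5Q, so Q_t = 10.6. Buyers pay P_b = 26.8; sellers receive P_s = P_b - 2.5 = 24.3.
Producers lose the trapezoid between P_s and P* out to Q_t plus the triangle from Q_t to Q*: change in PS = 28.09 - 33.64 = -5.55.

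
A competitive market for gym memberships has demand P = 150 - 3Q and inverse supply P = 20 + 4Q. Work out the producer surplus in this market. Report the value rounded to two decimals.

Set 150 - 3Q = 20 + 4Q, which gives 130 = 7Q, so Q* = 18.5714 and P* = 150 - 3(18.5714) = 94.2857.
Producer surplus is the triangle above supply below P*: (1/2)(18.5714)(94.2857 - 20) = (1/2)(18.5714)(74.2857) = 689.7959.

689.80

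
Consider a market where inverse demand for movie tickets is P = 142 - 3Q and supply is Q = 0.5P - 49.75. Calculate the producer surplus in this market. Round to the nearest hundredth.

Rewriting supply in inverse form: P = 99.5 + 2Q.
Setting demand equal to supply, 42.5 = 5Q, so Q* = 8.5 and P* = 116.5.
Producer surplus is the triangle above supply below P*: (1/2)(8.5)(116.5 - 99.5) = (1/2)(8.5)(17) = 72.25.

72.25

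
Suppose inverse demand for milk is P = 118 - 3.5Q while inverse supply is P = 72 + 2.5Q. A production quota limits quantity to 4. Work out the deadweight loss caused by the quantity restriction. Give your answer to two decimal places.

Without the quota, 118 - 3.5Q = 72 + 2.5Q gives Q* = 7.6667.
At Q = 4 the demand price is 118 - 3.5(4) = 104 and the supply price is 72 + 2.5(4) = 82.
DWL = (1/2)(gap between curves at 4) x (Q* - 4) = (1/2)(22)(3.6667) = 40.3333.

40.33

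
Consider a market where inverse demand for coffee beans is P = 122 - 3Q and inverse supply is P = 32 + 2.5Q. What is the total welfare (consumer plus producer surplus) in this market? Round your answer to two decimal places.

736.36

Setting demand equal to supply, 90 = 5.5Q, so Q* = 16.3636 and P* = 72.9091.
Total surplus is the full triangle between the curves from 0 to Q*: (1/2)(16.3636)(122 - 32) = 736.3636.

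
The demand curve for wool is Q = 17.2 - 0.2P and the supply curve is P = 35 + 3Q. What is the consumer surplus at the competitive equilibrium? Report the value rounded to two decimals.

101.60

Rewriting demand in inverse form: P = 86 - 5Q.
Set 86 - 5Q = 35 + 3Q, which gives 51 = 8Q, so Q* = 6.375 and P* = 86 - 5(6.375) = 54.125.
The demand choke price is 86, so CS = (1/2)(Q*)(86 - P*) = (1/2)(6.375)(31.875) = 101.6016.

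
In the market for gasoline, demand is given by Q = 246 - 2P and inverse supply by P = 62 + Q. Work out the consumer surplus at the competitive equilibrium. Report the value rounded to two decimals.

Rewriting demand in inverse form: P = 123 - 0.5Q.
Equilibrium: 123 - 0.5Q = 62 + Q, so Q* = 40.6667 and P* = 102.6667.
The demand choke price is 123, so CS = (1/2)(Q*)(123 - P*) = (1/2)(40.6667)(20.3333) = 413.4444.

413.44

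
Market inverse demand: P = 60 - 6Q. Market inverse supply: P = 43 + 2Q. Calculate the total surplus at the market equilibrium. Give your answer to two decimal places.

18.06

Setting demand equal to supply, 17 = 8Q, so Q* = 2.125 and P* = 47.25.
CS = (1/2)(2.125)(12.75) = 13.5469 and PS = (1/2)(2.125)(4.25) = 4.5156, so total surplus = 18.0625.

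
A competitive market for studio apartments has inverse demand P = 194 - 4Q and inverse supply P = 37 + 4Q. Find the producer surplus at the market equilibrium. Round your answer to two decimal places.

770.28

Equilibrium: 194 - 4Q = 37 + 4Q, so Q* = 19.625 and P* = 115.5.
The supply curve's price intercept is 37, so PS = (1/2)(Q*)(P* - 37) = (1/2)(19.625)(78.5) = 770.2812.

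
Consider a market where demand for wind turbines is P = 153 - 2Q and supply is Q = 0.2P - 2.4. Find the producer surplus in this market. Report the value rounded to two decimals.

Rewriting supply in inverse form: P = 12 + 5Q.
Setting demand equal to supply, 141 = 7Q, so Q* = 20.1429 and P* = 112.7143.
PS is the area between P* and the supply curve from 0 to Q*: (1/2)(20.1429)(100.7143) = 1014.3367.

1014.34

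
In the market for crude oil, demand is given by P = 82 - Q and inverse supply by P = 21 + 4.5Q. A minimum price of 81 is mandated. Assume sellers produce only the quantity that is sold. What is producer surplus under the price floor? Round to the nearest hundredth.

57.75

Without the control, 82 - Q = 21 + 4.5Q so Q* = 11.0909 and P* = 70.9091.
At P = 81, buyers demand (82 - 81)/1 = 1 while sellers would supply more, so the quantity traded is 1 at price 81.
The supply price at Q = 1 is 25.5. PS is the trapezoid between 81 and supply over [0, 1]: (1/2)[(81 - 21) + (81 - 25.5)](1) = 57.75.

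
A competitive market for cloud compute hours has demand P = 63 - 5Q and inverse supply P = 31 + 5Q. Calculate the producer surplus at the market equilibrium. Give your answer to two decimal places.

Equilibrium: 63 - 5Q = 31 + 5Q, so Q* = 3.2 and P* = 47.
PS is the area between P* and the supply curve from 0 to Q*: (1/2)(3.2)(16) = 25.6.

25.60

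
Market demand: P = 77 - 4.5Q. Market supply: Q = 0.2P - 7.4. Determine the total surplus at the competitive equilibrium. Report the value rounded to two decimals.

Rewriting supply in inverse form: P = 37 + 5Q.
Setting demand equal to supply, 40 = 9.5Q, so Q* = 4.2105 and P* = 58.0526.
Total surplus is the full triangle between the curves from 0 to Q*: (1/2)(4.2105)(77 - 37) = 84.2105.

84.21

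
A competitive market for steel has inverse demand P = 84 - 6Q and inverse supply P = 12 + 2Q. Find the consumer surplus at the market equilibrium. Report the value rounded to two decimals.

Setting demand equal to supply, 72 = 8Q, so Q* = 9 and P* = 30.
Consumer surplus is the triangle under demand above P*: (1/2)(9)(84 - 30) = (1/2)(9)(54) = 243.

243.00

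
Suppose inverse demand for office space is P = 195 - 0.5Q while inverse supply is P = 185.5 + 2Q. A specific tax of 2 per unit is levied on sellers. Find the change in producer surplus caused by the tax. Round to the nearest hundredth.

-5.44

Pre-tax equilibrium: 195 - 0.5Q = 185.5 + 2Q gives Q* = 3.8, P* = 193.1.
A tax on sellers shifts supply up by 2: 195 - 0.5Q = 185.5 + 2Q + 2, so Q_t = 3. Buyers pay P_b = 193.5; sellers receive P_s = P_b - 2 = 191.5.
PS falls from (1/2)(3.8)(7.6) = 14.44 to (1/2)(3)(6) = 9, a change of -5.44.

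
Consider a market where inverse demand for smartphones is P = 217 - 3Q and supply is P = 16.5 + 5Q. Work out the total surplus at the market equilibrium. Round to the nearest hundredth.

Setting demand equal to supply, 200.5 = 8Q, so Q* = 25.0625 and P* = 141.8125.
CS = (1/2)(25.0625)(75.1875) = 942.1934 and PS = (1/2)(25.0625)(125.3125) = 1570.3223, so total surplus = 2512.5156.

2512.52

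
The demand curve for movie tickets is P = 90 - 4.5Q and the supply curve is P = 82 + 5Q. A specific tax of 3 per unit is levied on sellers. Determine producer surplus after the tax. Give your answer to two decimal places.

Pre-tax equilibrium: 90 - 4.5Q = 82 + 5Q gives Q* = 0.8421, P* = 86.2105.
A tax on sellers shifts supply up by 3: 90 - 4.5Q = 82 + 5Q + 3, so Q_t = 0.5263. Buyers pay P_b = 87.6316; sellers receive P_s = P_b - 3 = 84.6316.
PS = (1/2)(Q_t)(P_s - 82) = (1/2)(0.5263)(2.6316) = 0.6925.

0.69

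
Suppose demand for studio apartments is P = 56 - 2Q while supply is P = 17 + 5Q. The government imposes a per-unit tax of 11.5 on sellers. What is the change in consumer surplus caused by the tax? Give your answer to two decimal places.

-15.61

Pre-tax equilibrium: 56 - 2Q = 17 + 5Q gives Q* = 5.5714, P* = 44.8571.
With the tax, sellers need 11.5 more per unit: 56 - 2Q = 17 + 5Q + 11.5, so Q_t = 3.9286. Buyers pay P_b = 48.1429; sellers receive P_s = P_b - 11.5 = 36.6429.
Consumers lose the trapezoid between P* and P_b out to Q_t plus the triangle from Q_t to Q*: change in CS = 15.4337 - 31.0408 = -15.6071.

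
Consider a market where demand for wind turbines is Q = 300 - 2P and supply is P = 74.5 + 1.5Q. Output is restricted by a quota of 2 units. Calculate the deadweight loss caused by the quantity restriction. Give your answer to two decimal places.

1278.06

Rewriting demand in inverse form: P = 150 - 0.5Q.
Without the quota, 150 - 0.5Q = 74.5 + 1.5Q gives Q* = 37.75.
At Q = 2 the demand price is 150 - 0.5(2) = 149 and the supply price is 74.5 + 1.5(2) = 77.5.
Deadweight loss is the triangle between the curves from 2 to 37.75: (1/2)(149 - 77.5)(37.75 - 2) = 1278.0625.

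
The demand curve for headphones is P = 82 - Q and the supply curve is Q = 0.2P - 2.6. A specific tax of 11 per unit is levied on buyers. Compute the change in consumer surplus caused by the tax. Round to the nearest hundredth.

Rewriting supply in inverse form: P = 13 + 5Q.
Without the tax, 82 - Q = 13 + 5Q so Q* = 11.5 and P* = 70.5.
A tax on buyers shifts demand down by 11: (82 - 11) - Q = 13 + 5Q, so Q_t = 9.6667. Buyers pay P_b = 72.3333; sellers receive P_s = P_b - 11 = 61.3333.
Consumers lose the trapezoid between P* and P_b out to Q_t plus the triangle from Q_t to Q*: change in CS = 46.7222 - 66.125 = -19.4028.

-19.40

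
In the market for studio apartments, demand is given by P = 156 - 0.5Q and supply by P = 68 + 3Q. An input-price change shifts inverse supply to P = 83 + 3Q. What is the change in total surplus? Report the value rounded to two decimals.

Initial equilibrium: Q_0 = 25.1429, P_0 = 143.4286; CS_0 = (1/2)(25.1429)(12.5714) = 158.0408, PS_0 = (1/2)(25.1429)(75.4286) = 948.2449.
New equilibrium: 156 - 0.5Q = 83 + 3Q gives Q_1 = 20.8571, P_1 = 145.5714; CS_1 = 108.7551, PS_1 = 652.5306.
Change in total surplus = (108.7551 + 652.5306) - (158.0408 + 948.2449) = -345.

-345.00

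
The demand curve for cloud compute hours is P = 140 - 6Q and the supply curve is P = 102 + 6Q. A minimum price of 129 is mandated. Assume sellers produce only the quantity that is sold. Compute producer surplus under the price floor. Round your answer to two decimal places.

Without the control, 140 - 6Q = 102 + 6Q so Q* = 3.1667 and P* = 121.
At the floor price 129, quantity demanded is (140 - 129)/6 = 1.8333; demand is the short side, so Q = 1.8333 trades at P = 129.
The supply price at Q = 1.8333 is 113. PS is the trapezoid between 129 and supply over [0, 1.8333]: (1/2)[(129 - 102) + (129 - 113)](1.8333) = 39.4167.

39.42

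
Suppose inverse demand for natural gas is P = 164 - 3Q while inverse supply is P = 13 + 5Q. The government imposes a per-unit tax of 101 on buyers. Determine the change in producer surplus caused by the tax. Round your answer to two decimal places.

Without the tax, 164 - 3Q = 13 + 5Q so Q* = 18.875 and P* = 107.375.
With the tax, buyers' net willingness to pay falls by 101: (164 - 101) - 3Q = 13 + 5Q, so Q_t = 6.25. Buyers pay P_b = 145.25; sellers receive P_s = P_b - 101 = 44.25.
PS falls from (1/2)(18.875)(94.375) = 890.6641 to (1/2)(6.25)(31.25) = 97.6562, a change of -793.0078.

-793.01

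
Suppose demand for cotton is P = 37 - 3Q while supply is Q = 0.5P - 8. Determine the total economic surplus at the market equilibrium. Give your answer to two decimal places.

Rewriting supply in inverse form: P = 16 + 2Q.
Setting demand equal to supply, 21 = 5Q, so Q* = 4.2 and P* = 24.4.
Total surplus is the full triangle between the curves from 0 to Q*: (1/2)(4.2)(37 - 16) = 44.1.

44.10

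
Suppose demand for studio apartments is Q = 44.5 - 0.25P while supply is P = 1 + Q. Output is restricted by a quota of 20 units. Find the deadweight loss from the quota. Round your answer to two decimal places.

592.90

Rewriting demand in inverse form: P = 178 - 4Q.
Without the quota, 178 - 4Q = 1 + Q gives Q* = 35.4.
At Q = 20 the demand price is 178 - 4(20) = 98 and the supply price is 1 + (20) = 21.
DWL = (1/2)(gap between curves at 20) x (Q* - 20) = (1/2)(77)(15.4) = 592.9.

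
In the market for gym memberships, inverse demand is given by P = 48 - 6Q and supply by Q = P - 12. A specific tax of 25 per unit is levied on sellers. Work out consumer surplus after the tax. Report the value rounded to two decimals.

7.41

Rewriting supply in inverse form: P = 12 + Q.
Without the tax, 48 - 6Q = 12 + Q so Q* = 5.1429 and P* = 17.1429.
A tax on sellers shifts supply up by 25: 48 - 6Q = 12 + Q + 25, so Q_t = 1.5714. Buyers pay P_b = 38.5714; sellers receive P_s = P_b - 25 = 13.5714.
Consumer surplus is the triangle under demand above P_b: (1/2)(1.5714)(48 - 38.5714) = 7.4082.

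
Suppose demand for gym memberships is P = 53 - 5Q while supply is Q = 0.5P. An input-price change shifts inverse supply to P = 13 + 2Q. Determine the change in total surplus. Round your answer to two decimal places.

-86.36

Rewriting supply in inverse form: P = 2Q.
Initial equilibrium: Q_0 = 7.5714, P_0 = 15.1429; CS_0 = (1/2)(7.5714)(37.8571) = 143.3163, PS_0 = (1/2)(7.5714)(15.1429) = 57.3265.
New equilibrium: 53 - 5Q = 13 + 2Q gives Q_1 = 5.7143, P_1 = 24.4286; CS_1 = 81.6327, PS_1 = 32.6531.
Change in total surplus = (81.6327 + 32.6531) - (143.3163 + 57.3265) = -86.3571.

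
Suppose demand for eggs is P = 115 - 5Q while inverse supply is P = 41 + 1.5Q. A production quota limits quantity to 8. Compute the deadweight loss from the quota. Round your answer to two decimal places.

37.23

Without the quota, 115 - 5Q = 41 + 1.5Q gives Q* = 11.3846.
At Q = 8 the demand price is 115 - 5(8) = 75 and the supply price is 41 + 1.5(8) = 53.
DWL = (1/2)(gap between curves at 8) x (Q* - 8) = (1/2)(22)(3.3846) = 37.2308.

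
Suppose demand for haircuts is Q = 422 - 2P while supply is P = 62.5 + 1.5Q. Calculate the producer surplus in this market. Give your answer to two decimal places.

Rewriting demand in inverse form: P = 211 - 0.5Q.
Equilibrium: 211 - 0.5Q = 62.5 + 1.5Q, so Q* = 74.25 and P* = 173.875.
The supply curve's price intercept is 62.5, so PS = (1/2)(Q*)(P* - 62.5) = (1/2)(74.25)(111.375) = 4134.7969.

4134.80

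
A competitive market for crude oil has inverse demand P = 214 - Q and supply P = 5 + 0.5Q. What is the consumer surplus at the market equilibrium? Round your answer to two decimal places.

Equilibrium: 214 - Q = 5 + 0.5Q, so Q* = 139.3333 and P* = 74.6667.
CS is the area between the demand curve and P* from 0 to Q*: (1/2)(139.3333)(139.3333) = 9706.8889.

9706.89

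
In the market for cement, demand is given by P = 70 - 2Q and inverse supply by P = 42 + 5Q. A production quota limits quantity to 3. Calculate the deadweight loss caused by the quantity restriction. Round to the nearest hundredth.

3.50

Without the quota, 70 - 2Q = 42 + 5Q gives Q* = 4.
At Q = 3 the demand price is 70 - 2(3) = 64 and the supply price is 42 + 5(3) = 57.
Deadweight loss is the triangle between the curves from 3 to 4: (1/2)(64 - 57)(4 - 3) = 3.5.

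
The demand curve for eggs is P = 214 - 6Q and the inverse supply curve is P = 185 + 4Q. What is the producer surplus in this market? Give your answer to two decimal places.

16.82

Set 214 - 6Q = 185 + 4Q, which gives 29 = 10Q, so Q* = 2.9 and P* = 214 - 6(2.9) = 196.6.
Producer surplus is the triangle above supply below P*: (1/2)(2.9)(196.6 - 185) = (1/2)(2.9)(11.6) = 16.82.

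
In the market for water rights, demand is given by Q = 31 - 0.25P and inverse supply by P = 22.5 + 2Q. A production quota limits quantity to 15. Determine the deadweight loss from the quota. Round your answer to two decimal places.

11.02

Rewriting demand in inverse form: P = 124 - 4Q.
Without the quota, 124 - 4Q = 22.5 + 2Q gives Q* = 16.9167.
At Q = 15 the demand price is 124 - 4(15) = 64 and the supply price is 22.5 + 2(15) = 52.5.
Deadweight loss is the triangle between the curves from 15 to 16.9167: (1/2)(64 - 52.5)(16.9167 - 15) = 11.0208.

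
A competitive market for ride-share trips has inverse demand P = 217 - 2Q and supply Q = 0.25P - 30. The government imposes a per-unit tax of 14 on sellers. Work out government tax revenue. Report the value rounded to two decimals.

Rewriting supply in inverse form: P = 120 + 4Q.
Pre-tax equilibrium: 217 - 2Q = 120 + 4Q gives Q* = 16.1667, P* = 184.6667.
A tax on sellers shifts supply up by 14: 217 - 2Q = 120 + 4Q + 14, so Q_t = 13.8333. Buyers pay P_b = 189.3333; sellers receive P_s = P_b - 14 = 175.3333.
Tax revenue = t x Q_t = 14 x 13.8333 = 193.6667.

193.67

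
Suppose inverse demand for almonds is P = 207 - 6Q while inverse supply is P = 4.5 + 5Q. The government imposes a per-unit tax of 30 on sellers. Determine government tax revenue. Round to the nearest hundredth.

Pre-tax equilibrium: 207 - 6Q = 4.5 + 5Q gives Q* = 18.4091, P* = 96.5455.
With the tax, sellers need 30 more per unit: 207 - 6Q = 4.5 + 5Q + 30, so Q_t = 15.6818. Buyers pay P_b = 112.9091; sellers receive P_s = P_b - 30 = 82.9091.
Revenue is the tax times quantity traded: 30 x 15.6818 = 470.4545.

470.45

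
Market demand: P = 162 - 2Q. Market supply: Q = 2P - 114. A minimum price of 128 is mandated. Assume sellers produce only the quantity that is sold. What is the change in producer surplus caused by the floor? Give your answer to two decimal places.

Rewriting supply in inverse form: P = 57 + 0.5Q.
Without the control, 162 - 2Q = 57 + 0.5Q so Q* = 42 and P* = 78.
At the floor price 128, quantity demanded is (162 - 128)/2 = 17; demand is the short side, so Q = 17 trades at P = 128.
PS goes from (1/2)(42)(21) = 441 to 1134.75 (computed as (128 - 57)(17) - (1/2)(0.5)(17)^2), a change of 693.75.

693.75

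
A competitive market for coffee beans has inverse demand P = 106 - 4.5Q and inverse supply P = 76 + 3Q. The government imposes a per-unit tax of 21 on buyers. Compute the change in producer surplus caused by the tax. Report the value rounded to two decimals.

Without the tax, 106 - 4.5Q = 76 + 3Q so Q* = 4 and P* = 88.
With the tax, buyers' net willingness to pay falls by 21: (106 - 21) - 4.5Q = 76 + 3Q, so Q_t = 1.2. Buyers pay P_b = 100.6; sellers receive P_s = P_b - 21 = 79.6.
PS falls from (1/2)(4)(12) = 24 to (1/2)(1.2)(3.6) = 2.16, a change of -21.84.

-21.84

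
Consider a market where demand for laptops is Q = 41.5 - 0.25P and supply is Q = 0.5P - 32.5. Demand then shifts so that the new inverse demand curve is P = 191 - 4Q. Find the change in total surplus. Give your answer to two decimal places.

Rewriting demand in inverse form: P = 166 - 4Q.
Rewriting supply in inverse form: P = 65 + 2Q.
Initial equilibrium: Q_0 = 16.8333, P_0 = 98.6667; CS_0 = (1/2)(16.8333)(67.3333) = 566.7222, PS_0 = (1/2)(16.8333)(33.6667) = 283.3611.
New equilibrium: 191 - 4Q = 65 + 2Q gives Q_1 = 21, P_1 = 107; CS_1 = 882, PS_1 = 441.
Change in total surplus = (882 + 441) - (566.7222 + 283.3611) = 472.9167.

472.92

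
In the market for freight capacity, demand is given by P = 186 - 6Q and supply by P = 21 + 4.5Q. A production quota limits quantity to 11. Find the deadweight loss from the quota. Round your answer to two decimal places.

Without the quota, 186 - 6Q = 21 + 4.5Q gives Q* = 15.7143.
At Q = 11 the demand price is 186 - 6(11) = 120 and the supply price is 21 + 4.5(11) = 70.5.
DWL = (1/2)(gap between curves at 11) x (Q* - 11) = (1/2)(49.5)(4.7143) = 116.6786.

116.68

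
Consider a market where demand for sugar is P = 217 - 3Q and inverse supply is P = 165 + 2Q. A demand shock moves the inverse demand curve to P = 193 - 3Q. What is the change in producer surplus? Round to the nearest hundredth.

-76.80

Initial equilibrium: Q_0 = 10.4, P_0 = 185.8; CS_0 = (1/2)(10.4)(31.2) = 162.24, PS_0 = (1/2)(10.4)(20.8) = 108.16.
New equilibrium: 193 - 3Q = 165 + 2Q gives Q_1 = 5.6, P_1 = 176.2; CS_1 = 47.04, PS_1 = 31.36.
Change in producer surplus = 31.36 - 108.16 = -76.8.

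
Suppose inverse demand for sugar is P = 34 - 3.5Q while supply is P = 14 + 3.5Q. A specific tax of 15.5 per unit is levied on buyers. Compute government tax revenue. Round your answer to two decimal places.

Without the tax, 34 - 3.5Q = 14 + 3.5Q so Q* = 2.8571 and P* = 24.
A tax on buyers shifts demand down by 15.5: (34 - 15.5) - 3.5Q = 14 + 3.5Q, so Q_t = 0.6429. Buyers pay P_b = 31.75; sellers receive P_s = P_b - 15.5 = 16.25.
Tax revenue = t x Q_t = 15.5 x 0.6429 = 9.9643.

9.96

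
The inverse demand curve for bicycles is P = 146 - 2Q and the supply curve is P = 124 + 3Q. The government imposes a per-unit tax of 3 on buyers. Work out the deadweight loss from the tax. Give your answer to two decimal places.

Without the tax, 146 - 2Q = 124 + 3Q so Q* = 4.4 and P* = 137.2.
A tax on buyers shifts demand down by 3: (146 - 3) - 2Q = 124 + 3Q, so Q_t = 3.8. Buyers pay P_b = 138.4; sellers receive P_s = P_b - 3 = 135.4.
Deadweight loss is the triangle between the curves from Q_t to Q*: (1/2)(4.4 - 3.8)(3) = 0.9.

0.90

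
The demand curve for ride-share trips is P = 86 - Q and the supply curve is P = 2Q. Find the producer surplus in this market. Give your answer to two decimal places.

Equilibrium: 86 - Q = 2Q, so Q* = 28.6667 and P* = 57.3333.
Producer surplus is the triangle above supply below P*: (1/2)(28.6667)(57.3333 - 0) = (1/2)(28.6667)(57.3333) = 821.7778.

821.78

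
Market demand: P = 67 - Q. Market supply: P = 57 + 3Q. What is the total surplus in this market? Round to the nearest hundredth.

12.50

Setting demand equal to supply, 10 = 4Q, so Q* = 2.5 and P* = 64.5.
Total surplus is the full triangle between the curves from 0 to Q*: (1/2)(2.5)(67 - 57) = 12.5.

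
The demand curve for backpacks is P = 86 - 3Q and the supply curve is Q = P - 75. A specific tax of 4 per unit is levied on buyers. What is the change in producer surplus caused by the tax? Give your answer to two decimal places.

-2.25

Rewriting supply in inverse form: P = 75 + Q.
Pre-tax equilibrium: 86 - 3Q = 75 + Q gives Q* = 2.75, P* = 77.75.
A tax on buyers shifts demand down by 4: (86 - 4) - 3Q = 75 + Q, so Q_t = 1.75. Buyers pay P_b = 80.75; sellers receive P_s = P_b - 4 = 76.75.
Producers lose the trapezoid between P_s and P* out to Q_t plus the triangle from Q_t to Q*: change in PS = 1.5312 - 3.7812 = -2.25.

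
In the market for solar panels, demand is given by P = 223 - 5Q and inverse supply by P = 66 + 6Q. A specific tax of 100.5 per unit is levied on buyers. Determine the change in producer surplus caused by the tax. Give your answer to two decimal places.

-531.99

Pre-tax equilibrium: 223 - 5Q = 66 + 6Q gives Q* = 14.2727, P* = 151.6364.
With the tax, buyers' net willingness to pay falls by 100.5: (223 - 100.5) - 5Q = 66 + 6Q, so Q_t = 5.1364. Buyers pay P_b = 197.3182; sellers receive P_s = P_b - 100.5 = 96.8182.
PS falls from (1/2)(14.2727)(85.6364) = 611.1322 to (1/2)(5.1364)(30.8182) = 79.1467, a change of -531.9855.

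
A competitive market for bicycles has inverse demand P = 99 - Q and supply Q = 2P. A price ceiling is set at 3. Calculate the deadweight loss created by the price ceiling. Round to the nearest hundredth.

2700.00

Rewriting supply in inverse form: P = 0.5Q.
Free-market equilibrium: 99 - Q = 0.5Q gives Q* = 66, P* = 33.
At P = 3, sellers supply (3 - 0)/0.5 = 6 while buyers want more, so the quantity traded is 6 at price 3.
At Q = 6 the demand price is 93 and the supply price is 3. Deadweight loss is the triangle between the curves from 6 to 66: (1/2)(93 - 3)(66 - 6) = 2700.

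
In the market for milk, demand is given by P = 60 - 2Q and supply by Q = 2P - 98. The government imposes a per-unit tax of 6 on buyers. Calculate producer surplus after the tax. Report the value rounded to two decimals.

Rewriting supply in inverse form: P = 49 + 0.5Q.
Pre-tax equilibrium: 60 - 2Q = 49 + 0.5Q gives Q* = 4.4, P* = 51.2.
With the tax, buyers' net willingness to pay falls by 6: (60 - 6) - 2Q = 49 + 0.5Q, so Q_t = 2. Buyers pay P_b = 56; sellers receive P_s = P_b - 6 = 50.
PS = (1/2)(Q_t)(P_s - 49) = (1/2)(2)(1) = 1.

1.00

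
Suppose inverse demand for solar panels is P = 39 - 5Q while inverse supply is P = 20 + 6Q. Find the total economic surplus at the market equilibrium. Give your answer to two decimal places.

16.41

Set 39 - 5Q = 20 + 6Q, which gives 19 = 11Q, so Q* = 1.7273 and P* = 39 - 5(1.7273) = 30.3636.
Total surplus is the full triangle between the curves from 0 to Q*: (1/2)(1.7273)(39 - 20) = 16.4091.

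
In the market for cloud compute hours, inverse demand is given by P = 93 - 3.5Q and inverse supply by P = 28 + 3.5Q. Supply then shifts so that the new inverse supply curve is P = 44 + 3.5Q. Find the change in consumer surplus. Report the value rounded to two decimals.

Initial equilibrium: Q_0 = 9.2857, P_0 = 60.5; CS_0 = (1/2)(9.2857)(32.5) = 150.8929, PS_0 = (1/2)(9.2857)(32.5) = 150.8929.
New equilibrium: 93 - 3.5Q = 44 + 3.5Q gives Q_1 = 7, P_1 = 68.5; CS_1 = 85.75, PS_1 = 85.75.
Change in consumer surplus = 85.75 - 150.8929 = -65.1429.

-65.14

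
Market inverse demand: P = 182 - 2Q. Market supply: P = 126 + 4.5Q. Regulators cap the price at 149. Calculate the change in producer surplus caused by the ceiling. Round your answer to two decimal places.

-108.23

Without the control, 182 - 2Q = 126 + 4.5Q so Q* = 8.6154 and P* = 164.7692.
At P = 149, sellers supply (149 - 126)/4.5 = 5.1111 while buyers want more, so the quantity traded is 5.1111 at price 149.
PS goes from (1/2)(8.6154)(38.7692) = 167.0059 to 58.7778 (computed as (149 - 126)(5.1111) - (1/2)(4.5)(5.1111)^2), a change of -108.2281.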